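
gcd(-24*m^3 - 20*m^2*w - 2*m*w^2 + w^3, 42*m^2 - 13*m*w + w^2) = -6*m + w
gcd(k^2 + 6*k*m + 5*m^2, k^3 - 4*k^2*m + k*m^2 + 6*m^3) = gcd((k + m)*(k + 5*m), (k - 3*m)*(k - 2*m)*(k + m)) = k + m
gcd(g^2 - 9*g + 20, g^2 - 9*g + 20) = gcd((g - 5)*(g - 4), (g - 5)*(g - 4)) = g^2 - 9*g + 20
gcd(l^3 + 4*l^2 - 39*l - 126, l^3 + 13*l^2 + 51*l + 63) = l^2 + 10*l + 21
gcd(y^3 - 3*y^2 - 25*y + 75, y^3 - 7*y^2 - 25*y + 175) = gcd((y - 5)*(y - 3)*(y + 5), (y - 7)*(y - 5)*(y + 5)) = y^2 - 25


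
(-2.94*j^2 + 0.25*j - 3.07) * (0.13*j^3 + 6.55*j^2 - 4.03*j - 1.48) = -0.3822*j^5 - 19.2245*j^4 + 13.0866*j^3 - 16.7648*j^2 + 12.0021*j + 4.5436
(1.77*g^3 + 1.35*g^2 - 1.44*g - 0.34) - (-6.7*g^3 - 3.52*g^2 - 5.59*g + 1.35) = 8.47*g^3 + 4.87*g^2 + 4.15*g - 1.69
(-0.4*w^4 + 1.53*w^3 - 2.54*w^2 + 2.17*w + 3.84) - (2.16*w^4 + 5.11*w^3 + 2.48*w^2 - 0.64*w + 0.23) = -2.56*w^4 - 3.58*w^3 - 5.02*w^2 + 2.81*w + 3.61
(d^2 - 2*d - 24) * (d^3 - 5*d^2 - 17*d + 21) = d^5 - 7*d^4 - 31*d^3 + 175*d^2 + 366*d - 504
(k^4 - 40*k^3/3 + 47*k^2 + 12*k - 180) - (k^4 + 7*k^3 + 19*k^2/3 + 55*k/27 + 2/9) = -61*k^3/3 + 122*k^2/3 + 269*k/27 - 1622/9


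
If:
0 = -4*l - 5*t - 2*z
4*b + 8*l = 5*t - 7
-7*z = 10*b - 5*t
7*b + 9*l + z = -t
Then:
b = 833/844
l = -665/844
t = 196/211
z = -315/422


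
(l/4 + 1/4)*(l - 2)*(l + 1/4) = l^3/4 - 3*l^2/16 - 9*l/16 - 1/8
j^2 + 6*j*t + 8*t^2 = (j + 2*t)*(j + 4*t)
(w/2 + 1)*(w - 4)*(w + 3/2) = w^3/2 - w^2/4 - 11*w/2 - 6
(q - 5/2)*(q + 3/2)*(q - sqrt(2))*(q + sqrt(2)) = q^4 - q^3 - 23*q^2/4 + 2*q + 15/2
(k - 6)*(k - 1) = k^2 - 7*k + 6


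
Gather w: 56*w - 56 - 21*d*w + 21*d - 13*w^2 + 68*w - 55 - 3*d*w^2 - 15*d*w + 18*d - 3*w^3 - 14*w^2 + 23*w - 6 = 39*d - 3*w^3 + w^2*(-3*d - 27) + w*(147 - 36*d) - 117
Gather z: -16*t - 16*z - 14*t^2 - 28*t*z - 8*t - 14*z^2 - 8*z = -14*t^2 - 24*t - 14*z^2 + z*(-28*t - 24)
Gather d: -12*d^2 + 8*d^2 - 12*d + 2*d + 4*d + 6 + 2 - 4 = -4*d^2 - 6*d + 4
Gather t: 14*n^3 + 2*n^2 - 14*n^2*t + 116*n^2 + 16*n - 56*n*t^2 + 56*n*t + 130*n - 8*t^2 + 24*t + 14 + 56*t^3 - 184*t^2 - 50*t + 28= 14*n^3 + 118*n^2 + 146*n + 56*t^3 + t^2*(-56*n - 192) + t*(-14*n^2 + 56*n - 26) + 42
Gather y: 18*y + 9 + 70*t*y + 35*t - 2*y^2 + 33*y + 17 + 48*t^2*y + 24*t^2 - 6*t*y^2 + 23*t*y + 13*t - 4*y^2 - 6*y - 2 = 24*t^2 + 48*t + y^2*(-6*t - 6) + y*(48*t^2 + 93*t + 45) + 24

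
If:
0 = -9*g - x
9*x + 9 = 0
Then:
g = 1/9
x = -1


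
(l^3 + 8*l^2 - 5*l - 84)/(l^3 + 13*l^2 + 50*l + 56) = (l - 3)/(l + 2)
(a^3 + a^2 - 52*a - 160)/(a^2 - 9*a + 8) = (a^2 + 9*a + 20)/(a - 1)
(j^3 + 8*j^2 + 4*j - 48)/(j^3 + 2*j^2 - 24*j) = (j^2 + 2*j - 8)/(j*(j - 4))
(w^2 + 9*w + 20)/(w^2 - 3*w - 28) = (w + 5)/(w - 7)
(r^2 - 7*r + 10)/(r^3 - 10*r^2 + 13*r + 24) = (r^2 - 7*r + 10)/(r^3 - 10*r^2 + 13*r + 24)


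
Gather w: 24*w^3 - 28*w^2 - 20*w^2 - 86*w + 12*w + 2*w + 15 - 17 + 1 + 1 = 24*w^3 - 48*w^2 - 72*w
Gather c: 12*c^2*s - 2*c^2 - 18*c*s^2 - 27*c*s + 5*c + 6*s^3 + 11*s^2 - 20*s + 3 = c^2*(12*s - 2) + c*(-18*s^2 - 27*s + 5) + 6*s^3 + 11*s^2 - 20*s + 3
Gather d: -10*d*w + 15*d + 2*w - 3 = d*(15 - 10*w) + 2*w - 3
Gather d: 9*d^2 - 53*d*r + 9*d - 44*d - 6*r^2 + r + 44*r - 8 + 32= 9*d^2 + d*(-53*r - 35) - 6*r^2 + 45*r + 24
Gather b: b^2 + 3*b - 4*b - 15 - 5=b^2 - b - 20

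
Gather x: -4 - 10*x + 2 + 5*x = -5*x - 2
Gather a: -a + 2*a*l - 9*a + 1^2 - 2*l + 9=a*(2*l - 10) - 2*l + 10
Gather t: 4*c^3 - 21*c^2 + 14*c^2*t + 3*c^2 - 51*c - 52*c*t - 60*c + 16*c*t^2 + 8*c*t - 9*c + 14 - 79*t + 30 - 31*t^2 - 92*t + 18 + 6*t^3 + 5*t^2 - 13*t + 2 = 4*c^3 - 18*c^2 - 120*c + 6*t^3 + t^2*(16*c - 26) + t*(14*c^2 - 44*c - 184) + 64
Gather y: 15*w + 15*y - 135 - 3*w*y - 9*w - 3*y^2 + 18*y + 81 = 6*w - 3*y^2 + y*(33 - 3*w) - 54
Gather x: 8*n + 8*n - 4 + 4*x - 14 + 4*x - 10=16*n + 8*x - 28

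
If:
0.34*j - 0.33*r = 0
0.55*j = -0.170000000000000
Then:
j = -0.31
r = -0.32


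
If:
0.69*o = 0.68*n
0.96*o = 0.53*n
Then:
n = 0.00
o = 0.00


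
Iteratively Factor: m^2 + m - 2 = (m + 2)*(m - 1)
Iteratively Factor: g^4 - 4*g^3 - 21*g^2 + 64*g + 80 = (g + 4)*(g^3 - 8*g^2 + 11*g + 20) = (g + 1)*(g + 4)*(g^2 - 9*g + 20) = (g - 4)*(g + 1)*(g + 4)*(g - 5)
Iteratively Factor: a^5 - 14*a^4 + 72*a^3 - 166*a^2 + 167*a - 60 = (a - 3)*(a^4 - 11*a^3 + 39*a^2 - 49*a + 20) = (a - 5)*(a - 3)*(a^3 - 6*a^2 + 9*a - 4) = (a - 5)*(a - 3)*(a - 1)*(a^2 - 5*a + 4) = (a - 5)*(a - 3)*(a - 1)^2*(a - 4)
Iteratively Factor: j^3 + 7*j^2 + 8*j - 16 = (j + 4)*(j^2 + 3*j - 4) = (j - 1)*(j + 4)*(j + 4)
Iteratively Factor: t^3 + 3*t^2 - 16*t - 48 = (t - 4)*(t^2 + 7*t + 12) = (t - 4)*(t + 4)*(t + 3)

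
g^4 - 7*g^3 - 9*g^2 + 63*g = g*(g - 7)*(g - 3)*(g + 3)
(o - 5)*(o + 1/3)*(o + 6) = o^3 + 4*o^2/3 - 89*o/3 - 10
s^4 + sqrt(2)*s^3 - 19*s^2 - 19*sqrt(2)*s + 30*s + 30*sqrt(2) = (s - 3)*(s - 2)*(s + 5)*(s + sqrt(2))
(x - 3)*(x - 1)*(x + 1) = x^3 - 3*x^2 - x + 3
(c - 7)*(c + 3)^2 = c^3 - c^2 - 33*c - 63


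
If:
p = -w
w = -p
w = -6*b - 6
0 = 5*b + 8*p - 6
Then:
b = -42/53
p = 66/53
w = -66/53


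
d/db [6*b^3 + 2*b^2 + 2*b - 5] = 18*b^2 + 4*b + 2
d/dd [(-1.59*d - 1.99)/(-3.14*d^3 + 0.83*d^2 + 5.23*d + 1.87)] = (-9.9852*d^3 - 17.4261*d^2 + 3.3034*d + 7.4344)/(9.8596*d^6 - 5.2124*d^5 - 32.1555*d^4 - 3.0618*d^3 + 30.4571*d^2 + 19.5602*d + 3.4969)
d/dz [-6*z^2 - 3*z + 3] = -12*z - 3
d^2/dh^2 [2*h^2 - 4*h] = 4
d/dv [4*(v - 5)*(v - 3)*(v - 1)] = 12*v^2 - 72*v + 92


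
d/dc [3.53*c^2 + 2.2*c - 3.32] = 7.06*c + 2.2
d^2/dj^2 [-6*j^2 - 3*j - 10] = -12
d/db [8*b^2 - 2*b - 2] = 16*b - 2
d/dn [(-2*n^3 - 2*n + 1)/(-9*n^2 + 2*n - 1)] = 2*n*(9*n^3 - 4*n^2 - 6*n + 9)/(81*n^4 - 36*n^3 + 22*n^2 - 4*n + 1)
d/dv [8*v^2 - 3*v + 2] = 16*v - 3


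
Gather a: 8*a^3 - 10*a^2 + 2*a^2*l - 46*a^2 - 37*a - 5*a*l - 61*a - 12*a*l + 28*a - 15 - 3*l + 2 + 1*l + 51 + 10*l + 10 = 8*a^3 + a^2*(2*l - 56) + a*(-17*l - 70) + 8*l + 48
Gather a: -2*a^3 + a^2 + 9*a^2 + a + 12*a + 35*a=-2*a^3 + 10*a^2 + 48*a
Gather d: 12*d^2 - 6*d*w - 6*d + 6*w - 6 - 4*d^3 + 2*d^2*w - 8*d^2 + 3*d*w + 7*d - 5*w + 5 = -4*d^3 + d^2*(2*w + 4) + d*(1 - 3*w) + w - 1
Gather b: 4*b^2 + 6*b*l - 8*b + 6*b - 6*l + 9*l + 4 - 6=4*b^2 + b*(6*l - 2) + 3*l - 2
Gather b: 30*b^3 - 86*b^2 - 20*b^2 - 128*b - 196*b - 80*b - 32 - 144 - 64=30*b^3 - 106*b^2 - 404*b - 240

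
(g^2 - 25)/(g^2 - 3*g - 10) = (g + 5)/(g + 2)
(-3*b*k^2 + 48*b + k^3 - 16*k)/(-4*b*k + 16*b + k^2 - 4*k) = (3*b*k + 12*b - k^2 - 4*k)/(4*b - k)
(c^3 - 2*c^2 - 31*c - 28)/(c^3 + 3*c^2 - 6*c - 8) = (c - 7)/(c - 2)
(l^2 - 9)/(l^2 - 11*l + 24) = (l + 3)/(l - 8)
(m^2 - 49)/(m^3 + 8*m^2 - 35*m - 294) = (m - 7)/(m^2 + m - 42)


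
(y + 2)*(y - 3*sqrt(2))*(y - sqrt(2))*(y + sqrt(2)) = y^4 - 3*sqrt(2)*y^3 + 2*y^3 - 6*sqrt(2)*y^2 - 2*y^2 - 4*y + 6*sqrt(2)*y + 12*sqrt(2)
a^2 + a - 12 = (a - 3)*(a + 4)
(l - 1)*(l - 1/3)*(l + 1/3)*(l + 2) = l^4 + l^3 - 19*l^2/9 - l/9 + 2/9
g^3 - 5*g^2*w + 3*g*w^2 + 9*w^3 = (g - 3*w)^2*(g + w)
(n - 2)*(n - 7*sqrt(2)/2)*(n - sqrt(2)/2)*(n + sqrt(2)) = n^4 - 3*sqrt(2)*n^3 - 2*n^3 - 9*n^2/2 + 6*sqrt(2)*n^2 + 7*sqrt(2)*n/2 + 9*n - 7*sqrt(2)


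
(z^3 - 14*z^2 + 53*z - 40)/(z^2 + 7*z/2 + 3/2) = 2*(z^3 - 14*z^2 + 53*z - 40)/(2*z^2 + 7*z + 3)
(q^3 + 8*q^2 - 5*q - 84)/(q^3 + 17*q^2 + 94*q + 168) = (q - 3)/(q + 6)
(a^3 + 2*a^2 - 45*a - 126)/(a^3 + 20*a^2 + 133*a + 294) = (a^2 - 4*a - 21)/(a^2 + 14*a + 49)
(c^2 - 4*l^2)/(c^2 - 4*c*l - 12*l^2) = (c - 2*l)/(c - 6*l)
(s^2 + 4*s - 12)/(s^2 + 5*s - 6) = (s - 2)/(s - 1)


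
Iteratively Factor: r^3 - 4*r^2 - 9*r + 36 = (r - 3)*(r^2 - r - 12) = (r - 4)*(r - 3)*(r + 3)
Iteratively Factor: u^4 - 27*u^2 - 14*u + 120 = (u + 4)*(u^3 - 4*u^2 - 11*u + 30) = (u - 5)*(u + 4)*(u^2 + u - 6) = (u - 5)*(u - 2)*(u + 4)*(u + 3)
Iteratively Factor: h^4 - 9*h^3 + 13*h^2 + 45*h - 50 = (h - 5)*(h^3 - 4*h^2 - 7*h + 10) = (h - 5)^2*(h^2 + h - 2) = (h - 5)^2*(h + 2)*(h - 1)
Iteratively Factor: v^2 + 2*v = (v)*(v + 2)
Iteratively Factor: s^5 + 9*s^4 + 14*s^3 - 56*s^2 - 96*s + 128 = (s - 1)*(s^4 + 10*s^3 + 24*s^2 - 32*s - 128) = (s - 1)*(s + 4)*(s^3 + 6*s^2 - 32) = (s - 1)*(s + 4)^2*(s^2 + 2*s - 8) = (s - 1)*(s + 4)^3*(s - 2)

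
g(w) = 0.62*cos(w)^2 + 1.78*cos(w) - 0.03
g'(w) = -1.24*sin(w)*cos(w) - 1.78*sin(w)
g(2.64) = -1.11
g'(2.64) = -0.33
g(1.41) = 0.27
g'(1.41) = -1.95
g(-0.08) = 2.36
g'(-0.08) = 0.24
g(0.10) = 2.35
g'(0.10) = -0.30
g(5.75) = 1.96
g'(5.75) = 1.45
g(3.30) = -1.18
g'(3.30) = 0.09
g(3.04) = -1.19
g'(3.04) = -0.06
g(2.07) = -0.74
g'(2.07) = -1.04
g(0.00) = 2.37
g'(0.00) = 0.00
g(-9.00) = -1.14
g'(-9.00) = 0.27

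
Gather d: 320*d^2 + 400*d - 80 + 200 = 320*d^2 + 400*d + 120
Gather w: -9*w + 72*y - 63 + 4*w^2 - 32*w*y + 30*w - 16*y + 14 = 4*w^2 + w*(21 - 32*y) + 56*y - 49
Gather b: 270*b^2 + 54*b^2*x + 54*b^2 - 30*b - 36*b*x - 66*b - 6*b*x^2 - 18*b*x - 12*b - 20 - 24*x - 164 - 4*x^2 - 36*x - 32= b^2*(54*x + 324) + b*(-6*x^2 - 54*x - 108) - 4*x^2 - 60*x - 216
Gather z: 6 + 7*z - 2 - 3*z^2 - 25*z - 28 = -3*z^2 - 18*z - 24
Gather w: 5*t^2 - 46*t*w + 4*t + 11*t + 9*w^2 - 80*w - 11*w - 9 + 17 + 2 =5*t^2 + 15*t + 9*w^2 + w*(-46*t - 91) + 10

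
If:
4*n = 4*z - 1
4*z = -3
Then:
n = -1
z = -3/4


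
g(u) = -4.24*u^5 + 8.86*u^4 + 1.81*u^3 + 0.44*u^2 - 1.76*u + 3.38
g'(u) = -21.2*u^4 + 35.44*u^3 + 5.43*u^2 + 0.88*u - 1.76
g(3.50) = -817.16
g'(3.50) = -1594.00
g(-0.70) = 7.05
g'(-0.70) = -16.96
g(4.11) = -2315.12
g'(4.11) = -3495.22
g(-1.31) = 44.82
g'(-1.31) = -135.70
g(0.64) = 3.94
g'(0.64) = 6.76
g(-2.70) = 1054.96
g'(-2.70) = -1788.77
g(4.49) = -3968.29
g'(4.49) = -5296.66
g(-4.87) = 16411.77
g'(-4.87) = -15895.45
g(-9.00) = 307233.59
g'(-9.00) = -164498.81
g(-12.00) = 1235728.82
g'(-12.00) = -500073.92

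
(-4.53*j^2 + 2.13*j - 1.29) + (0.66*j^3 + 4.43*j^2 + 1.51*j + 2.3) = 0.66*j^3 - 0.100000000000001*j^2 + 3.64*j + 1.01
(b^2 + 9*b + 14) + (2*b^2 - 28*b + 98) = 3*b^2 - 19*b + 112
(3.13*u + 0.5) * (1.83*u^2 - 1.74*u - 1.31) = 5.7279*u^3 - 4.5312*u^2 - 4.9703*u - 0.655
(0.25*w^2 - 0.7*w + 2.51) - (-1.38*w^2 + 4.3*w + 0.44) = 1.63*w^2 - 5.0*w + 2.07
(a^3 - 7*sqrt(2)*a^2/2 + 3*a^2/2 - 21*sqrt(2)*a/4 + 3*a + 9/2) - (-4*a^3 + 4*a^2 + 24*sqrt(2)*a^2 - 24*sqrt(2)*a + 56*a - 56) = 5*a^3 - 55*sqrt(2)*a^2/2 - 5*a^2/2 - 53*a + 75*sqrt(2)*a/4 + 121/2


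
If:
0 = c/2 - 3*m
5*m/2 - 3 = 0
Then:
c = 36/5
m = 6/5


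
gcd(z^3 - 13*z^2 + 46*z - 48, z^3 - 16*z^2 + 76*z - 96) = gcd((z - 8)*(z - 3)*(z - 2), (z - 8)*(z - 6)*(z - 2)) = z^2 - 10*z + 16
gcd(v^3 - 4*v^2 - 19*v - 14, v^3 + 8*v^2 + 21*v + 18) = v + 2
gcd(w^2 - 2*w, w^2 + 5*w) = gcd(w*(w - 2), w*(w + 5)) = w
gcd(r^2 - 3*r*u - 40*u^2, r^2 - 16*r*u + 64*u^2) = r - 8*u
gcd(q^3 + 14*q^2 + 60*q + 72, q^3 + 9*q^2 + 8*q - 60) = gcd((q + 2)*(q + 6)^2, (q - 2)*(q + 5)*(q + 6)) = q + 6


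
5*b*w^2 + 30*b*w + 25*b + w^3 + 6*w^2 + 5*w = (5*b + w)*(w + 1)*(w + 5)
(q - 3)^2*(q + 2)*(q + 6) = q^4 + 2*q^3 - 27*q^2 + 108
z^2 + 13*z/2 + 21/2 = (z + 3)*(z + 7/2)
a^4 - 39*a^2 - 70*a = a*(a - 7)*(a + 2)*(a + 5)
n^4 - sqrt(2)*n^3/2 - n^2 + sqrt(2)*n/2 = n*(n - 1)*(n + 1)*(n - sqrt(2)/2)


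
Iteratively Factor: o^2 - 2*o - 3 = (o + 1)*(o - 3)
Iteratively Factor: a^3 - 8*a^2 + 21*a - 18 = (a - 3)*(a^2 - 5*a + 6) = (a - 3)*(a - 2)*(a - 3)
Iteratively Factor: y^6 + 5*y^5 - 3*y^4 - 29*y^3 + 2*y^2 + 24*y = (y - 2)*(y^5 + 7*y^4 + 11*y^3 - 7*y^2 - 12*y) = (y - 2)*(y - 1)*(y^4 + 8*y^3 + 19*y^2 + 12*y) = (y - 2)*(y - 1)*(y + 4)*(y^3 + 4*y^2 + 3*y) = (y - 2)*(y - 1)*(y + 1)*(y + 4)*(y^2 + 3*y) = y*(y - 2)*(y - 1)*(y + 1)*(y + 4)*(y + 3)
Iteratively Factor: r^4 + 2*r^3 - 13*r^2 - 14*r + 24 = (r + 4)*(r^3 - 2*r^2 - 5*r + 6) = (r - 3)*(r + 4)*(r^2 + r - 2) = (r - 3)*(r - 1)*(r + 4)*(r + 2)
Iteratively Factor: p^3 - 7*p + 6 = (p + 3)*(p^2 - 3*p + 2) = (p - 2)*(p + 3)*(p - 1)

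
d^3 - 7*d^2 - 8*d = d*(d - 8)*(d + 1)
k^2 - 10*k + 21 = (k - 7)*(k - 3)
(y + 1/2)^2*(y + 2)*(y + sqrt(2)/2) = y^4 + sqrt(2)*y^3/2 + 3*y^3 + 3*sqrt(2)*y^2/2 + 9*y^2/4 + y/2 + 9*sqrt(2)*y/8 + sqrt(2)/4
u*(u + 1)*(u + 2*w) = u^3 + 2*u^2*w + u^2 + 2*u*w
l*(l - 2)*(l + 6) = l^3 + 4*l^2 - 12*l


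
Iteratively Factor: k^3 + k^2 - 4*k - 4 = (k - 2)*(k^2 + 3*k + 2) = (k - 2)*(k + 2)*(k + 1)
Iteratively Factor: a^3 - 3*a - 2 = (a - 2)*(a^2 + 2*a + 1) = (a - 2)*(a + 1)*(a + 1)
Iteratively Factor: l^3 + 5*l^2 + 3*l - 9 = (l - 1)*(l^2 + 6*l + 9) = (l - 1)*(l + 3)*(l + 3)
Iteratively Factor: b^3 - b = (b)*(b^2 - 1) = b*(b + 1)*(b - 1)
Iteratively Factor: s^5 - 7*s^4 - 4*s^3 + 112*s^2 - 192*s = (s)*(s^4 - 7*s^3 - 4*s^2 + 112*s - 192) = s*(s + 4)*(s^3 - 11*s^2 + 40*s - 48) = s*(s - 3)*(s + 4)*(s^2 - 8*s + 16) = s*(s - 4)*(s - 3)*(s + 4)*(s - 4)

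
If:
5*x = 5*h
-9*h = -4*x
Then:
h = 0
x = 0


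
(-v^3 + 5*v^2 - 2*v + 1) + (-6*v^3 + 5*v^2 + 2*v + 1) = -7*v^3 + 10*v^2 + 2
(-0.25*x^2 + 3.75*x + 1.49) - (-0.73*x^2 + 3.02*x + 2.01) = 0.48*x^2 + 0.73*x - 0.52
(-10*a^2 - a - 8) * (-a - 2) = 10*a^3 + 21*a^2 + 10*a + 16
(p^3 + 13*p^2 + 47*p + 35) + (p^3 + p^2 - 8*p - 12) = 2*p^3 + 14*p^2 + 39*p + 23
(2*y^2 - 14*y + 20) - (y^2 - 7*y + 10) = y^2 - 7*y + 10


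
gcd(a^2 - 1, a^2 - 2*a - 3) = a + 1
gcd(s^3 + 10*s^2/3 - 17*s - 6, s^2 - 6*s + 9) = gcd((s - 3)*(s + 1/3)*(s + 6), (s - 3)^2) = s - 3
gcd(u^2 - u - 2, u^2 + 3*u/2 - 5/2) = 1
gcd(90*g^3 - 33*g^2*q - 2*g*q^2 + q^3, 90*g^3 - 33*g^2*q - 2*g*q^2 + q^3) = 90*g^3 - 33*g^2*q - 2*g*q^2 + q^3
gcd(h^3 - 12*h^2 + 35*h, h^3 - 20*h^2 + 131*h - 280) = h^2 - 12*h + 35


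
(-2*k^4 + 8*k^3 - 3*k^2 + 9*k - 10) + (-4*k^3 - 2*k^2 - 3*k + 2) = -2*k^4 + 4*k^3 - 5*k^2 + 6*k - 8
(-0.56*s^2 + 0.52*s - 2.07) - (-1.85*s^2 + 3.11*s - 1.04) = 1.29*s^2 - 2.59*s - 1.03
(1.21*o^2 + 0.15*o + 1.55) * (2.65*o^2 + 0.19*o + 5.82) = 3.2065*o^4 + 0.6274*o^3 + 11.1782*o^2 + 1.1675*o + 9.021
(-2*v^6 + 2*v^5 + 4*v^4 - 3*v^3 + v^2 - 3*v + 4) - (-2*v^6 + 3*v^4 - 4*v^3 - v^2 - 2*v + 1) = 2*v^5 + v^4 + v^3 + 2*v^2 - v + 3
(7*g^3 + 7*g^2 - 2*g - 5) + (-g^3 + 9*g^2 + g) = 6*g^3 + 16*g^2 - g - 5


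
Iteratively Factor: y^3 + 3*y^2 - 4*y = (y - 1)*(y^2 + 4*y) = y*(y - 1)*(y + 4)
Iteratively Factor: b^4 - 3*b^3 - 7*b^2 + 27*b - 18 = (b - 2)*(b^3 - b^2 - 9*b + 9) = (b - 2)*(b - 1)*(b^2 - 9) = (b - 2)*(b - 1)*(b + 3)*(b - 3)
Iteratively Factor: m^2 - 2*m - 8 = (m + 2)*(m - 4)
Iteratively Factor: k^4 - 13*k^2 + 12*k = (k - 3)*(k^3 + 3*k^2 - 4*k) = k*(k - 3)*(k^2 + 3*k - 4) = k*(k - 3)*(k + 4)*(k - 1)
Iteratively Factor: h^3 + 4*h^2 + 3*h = (h + 3)*(h^2 + h) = (h + 1)*(h + 3)*(h)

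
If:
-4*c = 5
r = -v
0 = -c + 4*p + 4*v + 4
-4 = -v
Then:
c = -5/4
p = -85/16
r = -4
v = 4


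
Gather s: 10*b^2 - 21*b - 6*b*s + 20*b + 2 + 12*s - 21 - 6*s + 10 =10*b^2 - b + s*(6 - 6*b) - 9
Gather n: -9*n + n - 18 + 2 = -8*n - 16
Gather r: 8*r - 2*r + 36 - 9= 6*r + 27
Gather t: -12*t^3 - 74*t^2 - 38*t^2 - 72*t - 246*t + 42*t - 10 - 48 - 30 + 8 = -12*t^3 - 112*t^2 - 276*t - 80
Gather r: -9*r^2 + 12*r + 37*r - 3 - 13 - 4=-9*r^2 + 49*r - 20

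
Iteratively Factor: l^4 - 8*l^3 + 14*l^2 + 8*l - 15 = (l - 5)*(l^3 - 3*l^2 - l + 3) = (l - 5)*(l - 3)*(l^2 - 1) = (l - 5)*(l - 3)*(l - 1)*(l + 1)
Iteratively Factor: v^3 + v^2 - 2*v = (v)*(v^2 + v - 2) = v*(v + 2)*(v - 1)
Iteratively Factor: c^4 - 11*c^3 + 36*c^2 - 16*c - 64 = (c + 1)*(c^3 - 12*c^2 + 48*c - 64) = (c - 4)*(c + 1)*(c^2 - 8*c + 16) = (c - 4)^2*(c + 1)*(c - 4)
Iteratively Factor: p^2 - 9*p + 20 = (p - 4)*(p - 5)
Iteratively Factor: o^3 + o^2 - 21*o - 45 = (o + 3)*(o^2 - 2*o - 15) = (o - 5)*(o + 3)*(o + 3)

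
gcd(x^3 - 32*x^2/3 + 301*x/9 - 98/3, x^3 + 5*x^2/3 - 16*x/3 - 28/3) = x - 7/3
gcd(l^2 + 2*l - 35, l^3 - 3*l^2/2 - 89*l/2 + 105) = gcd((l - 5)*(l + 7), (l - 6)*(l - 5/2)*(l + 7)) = l + 7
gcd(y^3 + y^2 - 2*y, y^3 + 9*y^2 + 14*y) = y^2 + 2*y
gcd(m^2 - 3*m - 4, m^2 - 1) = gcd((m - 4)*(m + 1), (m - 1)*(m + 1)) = m + 1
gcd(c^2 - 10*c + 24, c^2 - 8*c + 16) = c - 4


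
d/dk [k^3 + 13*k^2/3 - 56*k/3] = 3*k^2 + 26*k/3 - 56/3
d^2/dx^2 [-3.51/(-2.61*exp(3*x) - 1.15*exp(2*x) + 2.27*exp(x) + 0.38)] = ((-82.4499*exp(2*x) - 16.146*exp(x) + 7.9677)*(2.61*exp(3*x) + 1.15*exp(2*x) - 2.27*exp(x) - 0.38) + 3.51*(7.83*exp(2*x) + 2.3*exp(x) - 2.27)*(15.66*exp(2*x) + 4.6*exp(x) - 4.54)*exp(x))*exp(x)/(2.61*exp(3*x) + 1.15*exp(2*x) - 2.27*exp(x) - 0.38)^3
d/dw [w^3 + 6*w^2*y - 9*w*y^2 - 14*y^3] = 3*w^2 + 12*w*y - 9*y^2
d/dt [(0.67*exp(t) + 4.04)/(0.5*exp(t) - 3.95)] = -4.6665*exp(t)/(0.5*exp(t) - 3.95)^2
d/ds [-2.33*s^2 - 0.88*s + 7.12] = -4.66*s - 0.88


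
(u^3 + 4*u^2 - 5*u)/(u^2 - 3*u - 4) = u*(-u^2 - 4*u + 5)/(-u^2 + 3*u + 4)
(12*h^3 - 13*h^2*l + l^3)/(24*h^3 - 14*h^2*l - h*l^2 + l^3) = (h - l)/(2*h - l)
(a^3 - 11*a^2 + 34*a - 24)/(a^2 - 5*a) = (a^3 - 11*a^2 + 34*a - 24)/(a*(a - 5))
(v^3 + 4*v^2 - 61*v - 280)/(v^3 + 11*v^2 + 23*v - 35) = (v - 8)/(v - 1)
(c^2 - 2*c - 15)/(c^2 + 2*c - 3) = (c - 5)/(c - 1)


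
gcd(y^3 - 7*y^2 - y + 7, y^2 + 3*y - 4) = y - 1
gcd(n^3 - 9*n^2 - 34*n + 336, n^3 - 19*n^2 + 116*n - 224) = n^2 - 15*n + 56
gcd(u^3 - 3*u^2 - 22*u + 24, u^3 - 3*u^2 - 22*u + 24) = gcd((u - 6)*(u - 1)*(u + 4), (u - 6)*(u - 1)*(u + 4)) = u^3 - 3*u^2 - 22*u + 24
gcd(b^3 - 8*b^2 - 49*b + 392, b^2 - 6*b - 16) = b - 8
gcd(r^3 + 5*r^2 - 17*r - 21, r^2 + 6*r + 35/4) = 1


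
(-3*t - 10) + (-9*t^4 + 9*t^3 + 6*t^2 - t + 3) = -9*t^4 + 9*t^3 + 6*t^2 - 4*t - 7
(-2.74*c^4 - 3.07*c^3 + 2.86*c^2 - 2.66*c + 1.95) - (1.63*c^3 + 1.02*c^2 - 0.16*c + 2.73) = -2.74*c^4 - 4.7*c^3 + 1.84*c^2 - 2.5*c - 0.78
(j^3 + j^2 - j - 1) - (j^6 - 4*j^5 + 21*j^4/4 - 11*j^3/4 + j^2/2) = -j^6 + 4*j^5 - 21*j^4/4 + 15*j^3/4 + j^2/2 - j - 1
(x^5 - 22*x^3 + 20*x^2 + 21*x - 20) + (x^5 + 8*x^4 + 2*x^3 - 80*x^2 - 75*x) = 2*x^5 + 8*x^4 - 20*x^3 - 60*x^2 - 54*x - 20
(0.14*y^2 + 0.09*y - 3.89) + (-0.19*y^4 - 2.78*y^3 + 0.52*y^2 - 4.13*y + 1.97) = -0.19*y^4 - 2.78*y^3 + 0.66*y^2 - 4.04*y - 1.92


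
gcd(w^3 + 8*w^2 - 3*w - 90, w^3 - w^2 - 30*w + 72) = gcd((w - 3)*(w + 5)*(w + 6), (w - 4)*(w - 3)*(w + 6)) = w^2 + 3*w - 18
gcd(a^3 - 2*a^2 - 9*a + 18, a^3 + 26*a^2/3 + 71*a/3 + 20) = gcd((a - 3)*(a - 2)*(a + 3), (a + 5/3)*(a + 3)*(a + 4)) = a + 3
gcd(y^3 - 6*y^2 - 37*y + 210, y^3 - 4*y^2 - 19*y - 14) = y - 7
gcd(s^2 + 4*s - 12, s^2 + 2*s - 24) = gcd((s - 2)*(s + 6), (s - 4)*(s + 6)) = s + 6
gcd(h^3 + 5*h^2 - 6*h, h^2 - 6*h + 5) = h - 1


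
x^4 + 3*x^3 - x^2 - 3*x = x*(x - 1)*(x + 1)*(x + 3)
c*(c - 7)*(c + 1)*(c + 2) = c^4 - 4*c^3 - 19*c^2 - 14*c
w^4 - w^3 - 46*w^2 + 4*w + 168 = (w - 7)*(w - 2)*(w + 2)*(w + 6)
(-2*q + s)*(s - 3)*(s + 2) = -2*q*s^2 + 2*q*s + 12*q + s^3 - s^2 - 6*s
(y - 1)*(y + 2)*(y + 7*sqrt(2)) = y^3 + y^2 + 7*sqrt(2)*y^2 - 2*y + 7*sqrt(2)*y - 14*sqrt(2)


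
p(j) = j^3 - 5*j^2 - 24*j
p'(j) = 3*j^2 - 10*j - 24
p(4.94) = -120.02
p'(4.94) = -0.19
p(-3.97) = -46.10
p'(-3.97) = 62.98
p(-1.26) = 20.30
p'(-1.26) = -6.64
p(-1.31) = 20.61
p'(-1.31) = -5.75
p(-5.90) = -237.83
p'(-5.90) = 139.43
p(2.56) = -77.43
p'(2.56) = -29.94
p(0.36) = -9.24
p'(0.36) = -27.21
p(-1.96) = 20.30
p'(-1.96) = 7.12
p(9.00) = 108.00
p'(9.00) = 129.00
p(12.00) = 720.00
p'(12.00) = 288.00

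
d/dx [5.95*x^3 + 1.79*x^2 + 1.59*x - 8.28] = 17.85*x^2 + 3.58*x + 1.59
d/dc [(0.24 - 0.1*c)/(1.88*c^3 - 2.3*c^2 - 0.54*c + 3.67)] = (0.376*c^3 - 1.5836*c^2 + 1.104*c - 0.2374)/(3.5344*c^6 - 8.648*c^5 + 3.2596*c^4 + 16.2832*c^3 - 16.5904*c^2 - 3.9636*c + 13.4689)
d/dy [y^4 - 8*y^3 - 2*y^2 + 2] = 4*y*(y^2 - 6*y - 1)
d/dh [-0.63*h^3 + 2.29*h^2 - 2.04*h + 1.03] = -1.89*h^2 + 4.58*h - 2.04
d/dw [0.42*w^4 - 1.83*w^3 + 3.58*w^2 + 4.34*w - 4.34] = 1.68*w^3 - 5.49*w^2 + 7.16*w + 4.34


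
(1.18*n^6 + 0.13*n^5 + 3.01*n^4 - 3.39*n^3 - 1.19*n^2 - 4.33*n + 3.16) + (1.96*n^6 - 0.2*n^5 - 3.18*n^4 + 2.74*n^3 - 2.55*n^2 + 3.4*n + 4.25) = 3.14*n^6 - 0.07*n^5 - 0.17*n^4 - 0.65*n^3 - 3.74*n^2 - 0.93*n + 7.41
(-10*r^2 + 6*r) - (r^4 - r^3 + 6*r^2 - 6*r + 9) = -r^4 + r^3 - 16*r^2 + 12*r - 9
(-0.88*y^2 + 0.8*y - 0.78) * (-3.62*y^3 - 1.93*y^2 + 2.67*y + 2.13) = 3.1856*y^5 - 1.1976*y^4 - 1.07*y^3 + 1.767*y^2 - 0.3786*y - 1.6614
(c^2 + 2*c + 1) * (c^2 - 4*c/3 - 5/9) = c^4 + 2*c^3/3 - 20*c^2/9 - 22*c/9 - 5/9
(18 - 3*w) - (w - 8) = 26 - 4*w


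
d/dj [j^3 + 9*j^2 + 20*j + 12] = 3*j^2 + 18*j + 20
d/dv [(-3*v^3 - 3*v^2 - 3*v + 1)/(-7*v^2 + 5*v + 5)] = (21*v^4 - 30*v^3 - 81*v^2 - 16*v - 20)/(49*v^4 - 70*v^3 - 45*v^2 + 50*v + 25)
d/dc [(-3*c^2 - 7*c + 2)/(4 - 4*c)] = (3*c^2 - 6*c - 5)/(4*(c^2 - 2*c + 1))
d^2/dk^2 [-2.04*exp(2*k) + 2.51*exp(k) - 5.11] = (2.51 - 8.16*exp(k))*exp(k)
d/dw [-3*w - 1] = -3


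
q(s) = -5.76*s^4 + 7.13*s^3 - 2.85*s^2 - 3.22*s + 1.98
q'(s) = -23.04*s^3 + 21.39*s^2 - 5.7*s - 3.22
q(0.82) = -1.25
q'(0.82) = -6.21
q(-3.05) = -715.46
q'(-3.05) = 866.85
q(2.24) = -84.41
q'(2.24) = -167.62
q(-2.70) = -456.55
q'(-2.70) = 621.60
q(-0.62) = 0.33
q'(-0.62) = 14.03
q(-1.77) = -97.32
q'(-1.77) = 201.64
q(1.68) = -23.55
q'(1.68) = -61.67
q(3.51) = -610.39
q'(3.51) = -756.03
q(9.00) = -32851.44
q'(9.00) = -15118.09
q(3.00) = -307.38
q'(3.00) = -449.89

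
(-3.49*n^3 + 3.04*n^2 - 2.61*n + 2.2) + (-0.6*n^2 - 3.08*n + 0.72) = -3.49*n^3 + 2.44*n^2 - 5.69*n + 2.92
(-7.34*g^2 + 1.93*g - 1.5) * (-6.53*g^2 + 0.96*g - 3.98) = 47.9302*g^4 - 19.6493*g^3 + 40.861*g^2 - 9.1214*g + 5.97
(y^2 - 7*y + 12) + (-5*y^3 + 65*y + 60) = -5*y^3 + y^2 + 58*y + 72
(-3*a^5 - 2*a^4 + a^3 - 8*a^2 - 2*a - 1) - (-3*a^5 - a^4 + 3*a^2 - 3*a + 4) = -a^4 + a^3 - 11*a^2 + a - 5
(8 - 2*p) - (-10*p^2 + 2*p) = 10*p^2 - 4*p + 8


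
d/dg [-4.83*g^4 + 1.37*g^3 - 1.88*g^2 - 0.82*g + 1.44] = -19.32*g^3 + 4.11*g^2 - 3.76*g - 0.82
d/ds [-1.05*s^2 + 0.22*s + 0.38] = 0.22 - 2.1*s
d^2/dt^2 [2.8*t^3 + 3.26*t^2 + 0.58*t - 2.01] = 16.8*t + 6.52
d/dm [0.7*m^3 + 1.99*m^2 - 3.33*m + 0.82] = 2.1*m^2 + 3.98*m - 3.33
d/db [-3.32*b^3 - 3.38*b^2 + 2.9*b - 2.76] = -9.96*b^2 - 6.76*b + 2.9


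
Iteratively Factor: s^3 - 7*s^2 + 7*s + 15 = (s - 3)*(s^2 - 4*s - 5) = (s - 5)*(s - 3)*(s + 1)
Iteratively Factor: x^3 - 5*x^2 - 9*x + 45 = (x - 3)*(x^2 - 2*x - 15) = (x - 3)*(x + 3)*(x - 5)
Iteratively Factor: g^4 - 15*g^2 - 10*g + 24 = (g + 3)*(g^3 - 3*g^2 - 6*g + 8) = (g + 2)*(g + 3)*(g^2 - 5*g + 4) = (g - 4)*(g + 2)*(g + 3)*(g - 1)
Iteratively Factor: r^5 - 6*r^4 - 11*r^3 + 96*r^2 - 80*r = (r)*(r^4 - 6*r^3 - 11*r^2 + 96*r - 80) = r*(r - 1)*(r^3 - 5*r^2 - 16*r + 80) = r*(r - 1)*(r + 4)*(r^2 - 9*r + 20) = r*(r - 5)*(r - 1)*(r + 4)*(r - 4)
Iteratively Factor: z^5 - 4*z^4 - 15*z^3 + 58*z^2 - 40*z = (z - 2)*(z^4 - 2*z^3 - 19*z^2 + 20*z) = (z - 2)*(z - 1)*(z^3 - z^2 - 20*z) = (z - 2)*(z - 1)*(z + 4)*(z^2 - 5*z) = (z - 5)*(z - 2)*(z - 1)*(z + 4)*(z)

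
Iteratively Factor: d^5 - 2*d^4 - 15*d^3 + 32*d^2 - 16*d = (d - 1)*(d^4 - d^3 - 16*d^2 + 16*d) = (d - 4)*(d - 1)*(d^3 + 3*d^2 - 4*d) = d*(d - 4)*(d - 1)*(d^2 + 3*d - 4) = d*(d - 4)*(d - 1)*(d + 4)*(d - 1)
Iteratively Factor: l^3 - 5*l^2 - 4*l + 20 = (l - 2)*(l^2 - 3*l - 10) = (l - 5)*(l - 2)*(l + 2)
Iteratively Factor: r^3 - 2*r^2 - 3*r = (r + 1)*(r^2 - 3*r) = (r - 3)*(r + 1)*(r)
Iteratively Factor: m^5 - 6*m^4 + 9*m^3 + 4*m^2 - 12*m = (m - 3)*(m^4 - 3*m^3 + 4*m) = (m - 3)*(m - 2)*(m^3 - m^2 - 2*m) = m*(m - 3)*(m - 2)*(m^2 - m - 2) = m*(m - 3)*(m - 2)*(m + 1)*(m - 2)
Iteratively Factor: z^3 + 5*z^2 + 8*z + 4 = (z + 2)*(z^2 + 3*z + 2) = (z + 2)^2*(z + 1)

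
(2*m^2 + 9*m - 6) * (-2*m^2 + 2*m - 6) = -4*m^4 - 14*m^3 + 18*m^2 - 66*m + 36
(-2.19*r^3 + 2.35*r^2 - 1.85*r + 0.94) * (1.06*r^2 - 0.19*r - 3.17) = -2.3214*r^5 + 2.9071*r^4 + 4.5348*r^3 - 6.1016*r^2 + 5.6859*r - 2.9798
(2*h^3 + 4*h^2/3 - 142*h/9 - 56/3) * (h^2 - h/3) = 2*h^5 + 2*h^4/3 - 146*h^3/9 - 362*h^2/27 + 56*h/9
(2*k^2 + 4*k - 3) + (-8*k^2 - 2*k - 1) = -6*k^2 + 2*k - 4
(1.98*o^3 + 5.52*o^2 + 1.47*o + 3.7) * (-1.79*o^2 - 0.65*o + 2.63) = -3.5442*o^5 - 11.1678*o^4 - 1.0119*o^3 + 6.9391*o^2 + 1.4611*o + 9.731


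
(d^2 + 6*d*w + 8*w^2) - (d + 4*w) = d^2 + 6*d*w - d + 8*w^2 - 4*w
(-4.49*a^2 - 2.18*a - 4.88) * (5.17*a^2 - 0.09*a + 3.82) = -23.2133*a^4 - 10.8665*a^3 - 42.1852*a^2 - 7.8884*a - 18.6416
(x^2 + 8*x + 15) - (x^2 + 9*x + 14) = 1 - x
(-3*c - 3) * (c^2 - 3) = -3*c^3 - 3*c^2 + 9*c + 9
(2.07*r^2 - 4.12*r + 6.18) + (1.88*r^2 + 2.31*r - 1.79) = 3.95*r^2 - 1.81*r + 4.39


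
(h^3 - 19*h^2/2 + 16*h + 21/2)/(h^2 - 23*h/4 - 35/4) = 2*(2*h^2 - 5*h - 3)/(4*h + 5)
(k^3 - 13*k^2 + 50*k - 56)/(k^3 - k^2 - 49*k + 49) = (k^2 - 6*k + 8)/(k^2 + 6*k - 7)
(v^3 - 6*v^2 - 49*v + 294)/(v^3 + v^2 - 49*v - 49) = (v - 6)/(v + 1)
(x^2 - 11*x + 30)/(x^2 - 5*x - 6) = (x - 5)/(x + 1)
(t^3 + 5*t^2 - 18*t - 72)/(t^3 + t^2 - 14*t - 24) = (t + 6)/(t + 2)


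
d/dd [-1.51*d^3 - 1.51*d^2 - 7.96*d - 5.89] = -4.53*d^2 - 3.02*d - 7.96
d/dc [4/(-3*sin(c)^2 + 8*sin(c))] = 8*(3*sin(c) - 4)*cos(c)/((3*sin(c) - 8)^2*sin(c)^2)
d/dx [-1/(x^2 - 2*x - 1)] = 2*(x - 1)/(-x^2 + 2*x + 1)^2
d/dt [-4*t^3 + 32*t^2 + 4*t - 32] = -12*t^2 + 64*t + 4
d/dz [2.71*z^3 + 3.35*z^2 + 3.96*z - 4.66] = 8.13*z^2 + 6.7*z + 3.96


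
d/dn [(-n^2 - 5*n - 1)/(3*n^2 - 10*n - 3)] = (25*n^2 + 12*n + 5)/(9*n^4 - 60*n^3 + 82*n^2 + 60*n + 9)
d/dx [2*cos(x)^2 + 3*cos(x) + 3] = -(4*cos(x) + 3)*sin(x)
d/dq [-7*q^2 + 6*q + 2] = 6 - 14*q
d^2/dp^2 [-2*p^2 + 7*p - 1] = -4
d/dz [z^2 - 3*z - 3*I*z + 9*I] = 2*z - 3 - 3*I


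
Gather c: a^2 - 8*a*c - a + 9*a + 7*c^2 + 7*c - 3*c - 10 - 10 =a^2 + 8*a + 7*c^2 + c*(4 - 8*a) - 20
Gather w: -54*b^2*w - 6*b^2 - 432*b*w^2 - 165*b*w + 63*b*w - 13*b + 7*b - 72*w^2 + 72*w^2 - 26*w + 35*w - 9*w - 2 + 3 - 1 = -6*b^2 - 432*b*w^2 - 6*b + w*(-54*b^2 - 102*b)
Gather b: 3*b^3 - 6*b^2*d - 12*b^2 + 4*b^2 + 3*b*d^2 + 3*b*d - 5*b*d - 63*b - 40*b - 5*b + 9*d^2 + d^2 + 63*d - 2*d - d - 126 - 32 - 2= 3*b^3 + b^2*(-6*d - 8) + b*(3*d^2 - 2*d - 108) + 10*d^2 + 60*d - 160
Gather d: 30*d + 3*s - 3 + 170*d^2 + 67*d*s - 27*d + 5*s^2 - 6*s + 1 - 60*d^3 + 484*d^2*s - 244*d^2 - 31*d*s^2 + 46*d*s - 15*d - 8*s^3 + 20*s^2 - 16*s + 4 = -60*d^3 + d^2*(484*s - 74) + d*(-31*s^2 + 113*s - 12) - 8*s^3 + 25*s^2 - 19*s + 2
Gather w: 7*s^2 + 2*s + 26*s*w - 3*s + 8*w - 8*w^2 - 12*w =7*s^2 - s - 8*w^2 + w*(26*s - 4)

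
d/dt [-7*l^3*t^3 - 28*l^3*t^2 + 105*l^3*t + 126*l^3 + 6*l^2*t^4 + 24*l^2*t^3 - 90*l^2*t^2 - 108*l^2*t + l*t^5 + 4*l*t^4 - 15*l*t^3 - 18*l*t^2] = l*(-21*l^2*t^2 - 56*l^2*t + 105*l^2 + 24*l*t^3 + 72*l*t^2 - 180*l*t - 108*l + 5*t^4 + 16*t^3 - 45*t^2 - 36*t)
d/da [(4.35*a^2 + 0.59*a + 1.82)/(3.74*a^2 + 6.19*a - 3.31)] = (24.7199*a^2 - 42.4106*a - 13.2187)/(13.9876*a^4 + 46.3012*a^3 + 13.5573*a^2 - 40.9778*a + 10.9561)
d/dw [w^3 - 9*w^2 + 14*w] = 3*w^2 - 18*w + 14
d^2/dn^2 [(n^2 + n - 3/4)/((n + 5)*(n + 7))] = 11*(-4*n^3 - 39*n^2 - 48*n + 263)/(2*(n^6 + 36*n^5 + 537*n^4 + 4248*n^3 + 18795*n^2 + 44100*n + 42875))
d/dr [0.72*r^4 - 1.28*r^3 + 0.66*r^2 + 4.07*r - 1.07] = 2.88*r^3 - 3.84*r^2 + 1.32*r + 4.07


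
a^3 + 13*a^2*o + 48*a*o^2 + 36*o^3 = (a + o)*(a + 6*o)^2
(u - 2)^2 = u^2 - 4*u + 4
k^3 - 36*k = k*(k - 6)*(k + 6)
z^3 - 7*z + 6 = (z - 2)*(z - 1)*(z + 3)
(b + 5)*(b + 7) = b^2 + 12*b + 35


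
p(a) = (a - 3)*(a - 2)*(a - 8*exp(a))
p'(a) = (1 - 8*exp(a))*(a - 3)*(a - 2) + (a - 3)*(a - 8*exp(a)) + (a - 2)*(a - 8*exp(a))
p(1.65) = -18.90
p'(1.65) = 48.80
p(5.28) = -11708.77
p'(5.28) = -20445.96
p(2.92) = 10.70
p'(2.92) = -111.30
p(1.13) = -38.45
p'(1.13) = 26.10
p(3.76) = -454.55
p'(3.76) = -1314.61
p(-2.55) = -80.17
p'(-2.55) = 41.54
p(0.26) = -48.23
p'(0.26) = 0.62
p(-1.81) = -57.16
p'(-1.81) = 21.22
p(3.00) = 0.00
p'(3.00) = -157.68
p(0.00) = -48.00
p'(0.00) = -2.00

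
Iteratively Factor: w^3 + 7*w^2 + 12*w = (w)*(w^2 + 7*w + 12) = w*(w + 4)*(w + 3)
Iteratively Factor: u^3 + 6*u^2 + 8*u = (u + 4)*(u^2 + 2*u) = u*(u + 4)*(u + 2)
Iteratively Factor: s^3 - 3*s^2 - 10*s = (s)*(s^2 - 3*s - 10) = s*(s - 5)*(s + 2)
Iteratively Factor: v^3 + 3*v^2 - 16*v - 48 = (v + 3)*(v^2 - 16) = (v - 4)*(v + 3)*(v + 4)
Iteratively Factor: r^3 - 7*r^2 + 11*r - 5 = (r - 1)*(r^2 - 6*r + 5) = (r - 5)*(r - 1)*(r - 1)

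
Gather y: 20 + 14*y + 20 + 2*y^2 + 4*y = 2*y^2 + 18*y + 40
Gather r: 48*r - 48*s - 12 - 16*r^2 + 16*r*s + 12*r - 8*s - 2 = -16*r^2 + r*(16*s + 60) - 56*s - 14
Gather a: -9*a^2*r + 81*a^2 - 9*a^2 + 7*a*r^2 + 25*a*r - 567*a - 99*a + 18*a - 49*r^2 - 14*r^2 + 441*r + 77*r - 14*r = a^2*(72 - 9*r) + a*(7*r^2 + 25*r - 648) - 63*r^2 + 504*r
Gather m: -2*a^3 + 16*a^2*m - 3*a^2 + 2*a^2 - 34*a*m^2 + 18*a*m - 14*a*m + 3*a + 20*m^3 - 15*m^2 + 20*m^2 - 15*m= -2*a^3 - a^2 + 3*a + 20*m^3 + m^2*(5 - 34*a) + m*(16*a^2 + 4*a - 15)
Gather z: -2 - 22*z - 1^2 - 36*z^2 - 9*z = -36*z^2 - 31*z - 3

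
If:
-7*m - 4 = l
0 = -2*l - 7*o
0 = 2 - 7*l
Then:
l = 2/7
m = -30/49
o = -4/49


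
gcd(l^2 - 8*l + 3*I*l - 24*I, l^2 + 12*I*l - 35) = 1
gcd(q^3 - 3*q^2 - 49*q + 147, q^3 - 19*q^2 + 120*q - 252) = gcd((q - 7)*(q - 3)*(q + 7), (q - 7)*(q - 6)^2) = q - 7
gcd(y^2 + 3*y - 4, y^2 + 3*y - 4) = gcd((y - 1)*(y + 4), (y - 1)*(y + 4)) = y^2 + 3*y - 4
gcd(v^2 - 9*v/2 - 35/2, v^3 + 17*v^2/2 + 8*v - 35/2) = v + 5/2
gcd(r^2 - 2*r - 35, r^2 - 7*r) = r - 7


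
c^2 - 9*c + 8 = (c - 8)*(c - 1)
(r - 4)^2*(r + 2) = r^3 - 6*r^2 + 32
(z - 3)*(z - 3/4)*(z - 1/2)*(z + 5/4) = z^4 - 3*z^3 - 19*z^2/16 + 129*z/32 - 45/32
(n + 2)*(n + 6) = n^2 + 8*n + 12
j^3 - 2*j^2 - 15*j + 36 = (j - 3)^2*(j + 4)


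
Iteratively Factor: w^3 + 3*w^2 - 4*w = (w - 1)*(w^2 + 4*w) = (w - 1)*(w + 4)*(w)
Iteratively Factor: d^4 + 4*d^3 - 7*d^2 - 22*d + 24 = (d - 1)*(d^3 + 5*d^2 - 2*d - 24) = (d - 1)*(d + 4)*(d^2 + d - 6) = (d - 2)*(d - 1)*(d + 4)*(d + 3)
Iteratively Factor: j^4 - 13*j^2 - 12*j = (j - 4)*(j^3 + 4*j^2 + 3*j) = j*(j - 4)*(j^2 + 4*j + 3) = j*(j - 4)*(j + 3)*(j + 1)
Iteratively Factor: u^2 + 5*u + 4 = (u + 1)*(u + 4)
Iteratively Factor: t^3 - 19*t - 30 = (t + 2)*(t^2 - 2*t - 15) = (t - 5)*(t + 2)*(t + 3)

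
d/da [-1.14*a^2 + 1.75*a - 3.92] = 1.75 - 2.28*a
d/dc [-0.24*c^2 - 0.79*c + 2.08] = -0.48*c - 0.79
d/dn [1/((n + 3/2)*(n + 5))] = 2*(-4*n - 13)/(4*n^4 + 52*n^3 + 229*n^2 + 390*n + 225)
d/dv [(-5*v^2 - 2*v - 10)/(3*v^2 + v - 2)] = (v^2 + 80*v + 14)/(9*v^4 + 6*v^3 - 11*v^2 - 4*v + 4)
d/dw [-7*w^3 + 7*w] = 7 - 21*w^2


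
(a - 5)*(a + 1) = a^2 - 4*a - 5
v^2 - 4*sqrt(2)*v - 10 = (v - 5*sqrt(2))*(v + sqrt(2))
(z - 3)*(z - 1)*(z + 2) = z^3 - 2*z^2 - 5*z + 6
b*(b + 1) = b^2 + b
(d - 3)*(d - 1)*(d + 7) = d^3 + 3*d^2 - 25*d + 21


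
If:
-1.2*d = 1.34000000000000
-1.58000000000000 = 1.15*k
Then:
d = -1.12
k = -1.37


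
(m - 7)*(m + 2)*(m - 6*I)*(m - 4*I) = m^4 - 5*m^3 - 10*I*m^3 - 38*m^2 + 50*I*m^2 + 120*m + 140*I*m + 336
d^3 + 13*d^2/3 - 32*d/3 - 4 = (d - 2)*(d + 1/3)*(d + 6)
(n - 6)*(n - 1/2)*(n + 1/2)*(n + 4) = n^4 - 2*n^3 - 97*n^2/4 + n/2 + 6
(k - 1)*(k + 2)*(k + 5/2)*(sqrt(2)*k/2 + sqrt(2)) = sqrt(2)*k^4/2 + 11*sqrt(2)*k^3/4 + 15*sqrt(2)*k^2/4 - 2*sqrt(2)*k - 5*sqrt(2)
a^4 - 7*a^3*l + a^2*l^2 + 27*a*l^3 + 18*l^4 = (a - 6*l)*(a - 3*l)*(a + l)^2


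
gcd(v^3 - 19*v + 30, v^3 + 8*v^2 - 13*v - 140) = v + 5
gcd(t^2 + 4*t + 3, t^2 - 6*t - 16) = 1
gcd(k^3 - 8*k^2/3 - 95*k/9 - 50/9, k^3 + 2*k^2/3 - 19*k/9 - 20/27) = k + 5/3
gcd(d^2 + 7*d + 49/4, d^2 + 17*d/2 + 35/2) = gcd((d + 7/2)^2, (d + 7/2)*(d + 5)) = d + 7/2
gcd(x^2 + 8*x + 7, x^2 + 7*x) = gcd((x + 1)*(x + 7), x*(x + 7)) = x + 7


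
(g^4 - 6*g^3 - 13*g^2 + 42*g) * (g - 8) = g^5 - 14*g^4 + 35*g^3 + 146*g^2 - 336*g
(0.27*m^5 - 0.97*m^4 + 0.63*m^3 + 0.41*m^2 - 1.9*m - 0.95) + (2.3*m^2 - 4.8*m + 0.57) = 0.27*m^5 - 0.97*m^4 + 0.63*m^3 + 2.71*m^2 - 6.7*m - 0.38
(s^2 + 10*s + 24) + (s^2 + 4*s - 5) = 2*s^2 + 14*s + 19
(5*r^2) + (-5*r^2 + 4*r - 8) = 4*r - 8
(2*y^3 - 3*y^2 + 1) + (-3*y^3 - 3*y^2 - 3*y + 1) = -y^3 - 6*y^2 - 3*y + 2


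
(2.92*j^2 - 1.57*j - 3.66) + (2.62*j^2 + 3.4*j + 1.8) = 5.54*j^2 + 1.83*j - 1.86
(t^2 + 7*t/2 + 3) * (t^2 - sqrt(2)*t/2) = t^4 - sqrt(2)*t^3/2 + 7*t^3/2 - 7*sqrt(2)*t^2/4 + 3*t^2 - 3*sqrt(2)*t/2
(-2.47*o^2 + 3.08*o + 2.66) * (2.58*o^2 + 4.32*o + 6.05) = -6.3726*o^4 - 2.724*o^3 + 5.2249*o^2 + 30.1252*o + 16.093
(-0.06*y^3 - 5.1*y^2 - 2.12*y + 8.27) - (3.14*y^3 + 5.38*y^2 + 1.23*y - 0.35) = -3.2*y^3 - 10.48*y^2 - 3.35*y + 8.62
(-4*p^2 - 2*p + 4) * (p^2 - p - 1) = -4*p^4 + 2*p^3 + 10*p^2 - 2*p - 4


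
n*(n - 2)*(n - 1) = n^3 - 3*n^2 + 2*n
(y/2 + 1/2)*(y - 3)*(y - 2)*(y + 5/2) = y^4/2 - 3*y^3/4 - 9*y^2/2 + 17*y/4 + 15/2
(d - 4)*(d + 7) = d^2 + 3*d - 28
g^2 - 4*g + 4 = (g - 2)^2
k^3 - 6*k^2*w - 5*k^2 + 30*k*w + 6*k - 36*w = (k - 3)*(k - 2)*(k - 6*w)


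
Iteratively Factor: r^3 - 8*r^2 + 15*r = (r - 5)*(r^2 - 3*r) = (r - 5)*(r - 3)*(r)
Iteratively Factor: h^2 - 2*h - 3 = (h + 1)*(h - 3)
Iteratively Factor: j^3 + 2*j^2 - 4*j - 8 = (j + 2)*(j^2 - 4) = (j - 2)*(j + 2)*(j + 2)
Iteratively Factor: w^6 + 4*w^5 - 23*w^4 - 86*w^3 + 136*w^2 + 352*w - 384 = (w - 1)*(w^5 + 5*w^4 - 18*w^3 - 104*w^2 + 32*w + 384) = (w - 1)*(w + 3)*(w^4 + 2*w^3 - 24*w^2 - 32*w + 128) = (w - 1)*(w + 3)*(w + 4)*(w^3 - 2*w^2 - 16*w + 32) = (w - 1)*(w + 3)*(w + 4)^2*(w^2 - 6*w + 8) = (w - 2)*(w - 1)*(w + 3)*(w + 4)^2*(w - 4)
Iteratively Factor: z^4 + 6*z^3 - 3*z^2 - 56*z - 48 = (z - 3)*(z^3 + 9*z^2 + 24*z + 16) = (z - 3)*(z + 4)*(z^2 + 5*z + 4) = (z - 3)*(z + 1)*(z + 4)*(z + 4)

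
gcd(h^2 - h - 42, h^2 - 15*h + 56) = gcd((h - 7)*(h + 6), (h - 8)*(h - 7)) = h - 7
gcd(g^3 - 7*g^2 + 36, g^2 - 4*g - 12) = g^2 - 4*g - 12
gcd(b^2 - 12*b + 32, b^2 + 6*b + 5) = 1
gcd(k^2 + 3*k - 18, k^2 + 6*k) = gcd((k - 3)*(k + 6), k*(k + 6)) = k + 6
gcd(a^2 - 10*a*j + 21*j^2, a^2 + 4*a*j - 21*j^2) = a - 3*j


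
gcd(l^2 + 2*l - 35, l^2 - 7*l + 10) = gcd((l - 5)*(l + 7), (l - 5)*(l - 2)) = l - 5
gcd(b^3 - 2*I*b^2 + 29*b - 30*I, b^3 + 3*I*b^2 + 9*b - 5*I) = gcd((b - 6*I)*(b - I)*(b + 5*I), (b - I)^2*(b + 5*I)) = b^2 + 4*I*b + 5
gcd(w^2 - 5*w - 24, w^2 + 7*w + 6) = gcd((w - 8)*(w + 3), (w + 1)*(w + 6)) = 1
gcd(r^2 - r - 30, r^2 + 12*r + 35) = r + 5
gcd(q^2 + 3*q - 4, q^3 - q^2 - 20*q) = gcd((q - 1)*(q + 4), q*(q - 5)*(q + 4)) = q + 4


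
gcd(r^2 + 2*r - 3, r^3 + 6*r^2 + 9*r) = r + 3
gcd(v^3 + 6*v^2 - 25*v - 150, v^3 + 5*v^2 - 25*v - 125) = v^2 - 25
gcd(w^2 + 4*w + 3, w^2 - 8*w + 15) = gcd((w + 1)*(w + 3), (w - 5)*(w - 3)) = 1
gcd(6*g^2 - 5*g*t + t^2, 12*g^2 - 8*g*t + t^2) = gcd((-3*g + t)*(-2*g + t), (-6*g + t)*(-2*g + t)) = -2*g + t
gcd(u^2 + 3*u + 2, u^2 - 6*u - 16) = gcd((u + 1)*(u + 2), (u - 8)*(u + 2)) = u + 2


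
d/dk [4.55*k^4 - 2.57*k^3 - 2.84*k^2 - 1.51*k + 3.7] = 18.2*k^3 - 7.71*k^2 - 5.68*k - 1.51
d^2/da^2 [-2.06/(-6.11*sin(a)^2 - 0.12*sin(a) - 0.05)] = (-307.616504*sin(a)^4 - 4.531176*sin(a)^3 + 463.912412*sin(a)^2 + 9.074712*sin(a) - 1.199332)/(6.11*sin(a)^2 + 0.12*sin(a) + 0.05)^3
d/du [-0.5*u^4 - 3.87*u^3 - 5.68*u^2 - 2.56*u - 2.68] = -2.0*u^3 - 11.61*u^2 - 11.36*u - 2.56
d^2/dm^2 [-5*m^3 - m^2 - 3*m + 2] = -30*m - 2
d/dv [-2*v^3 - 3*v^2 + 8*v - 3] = -6*v^2 - 6*v + 8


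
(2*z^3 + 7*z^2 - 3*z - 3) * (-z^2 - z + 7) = -2*z^5 - 9*z^4 + 10*z^3 + 55*z^2 - 18*z - 21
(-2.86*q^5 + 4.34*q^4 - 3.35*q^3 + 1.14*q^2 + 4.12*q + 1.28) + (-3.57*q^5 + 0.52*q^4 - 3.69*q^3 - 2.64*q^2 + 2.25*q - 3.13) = -6.43*q^5 + 4.86*q^4 - 7.04*q^3 - 1.5*q^2 + 6.37*q - 1.85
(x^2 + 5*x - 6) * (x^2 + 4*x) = x^4 + 9*x^3 + 14*x^2 - 24*x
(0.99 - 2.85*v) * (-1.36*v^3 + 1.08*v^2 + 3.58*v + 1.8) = 3.876*v^4 - 4.4244*v^3 - 9.1338*v^2 - 1.5858*v + 1.782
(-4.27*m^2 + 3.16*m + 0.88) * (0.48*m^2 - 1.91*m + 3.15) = -2.0496*m^4 + 9.6725*m^3 - 19.0637*m^2 + 8.2732*m + 2.772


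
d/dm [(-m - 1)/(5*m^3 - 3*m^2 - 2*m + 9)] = (-5*m^3 + 3*m^2 + 2*m - (m + 1)*(-15*m^2 + 6*m + 2) - 9)/(5*m^3 - 3*m^2 - 2*m + 9)^2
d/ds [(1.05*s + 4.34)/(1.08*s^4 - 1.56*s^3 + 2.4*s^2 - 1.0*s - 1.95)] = (-3.402*s^4 - 15.4728*s^3 + 17.7912*s^2 - 20.832*s + 2.2925)/(1.1664*s^8 - 3.3696*s^7 + 7.6176*s^6 - 9.648*s^5 + 4.668*s^4 + 1.284*s^3 - 8.36*s^2 + 3.9*s + 3.8025)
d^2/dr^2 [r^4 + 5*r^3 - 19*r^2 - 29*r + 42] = 12*r^2 + 30*r - 38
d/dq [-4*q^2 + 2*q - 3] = 2 - 8*q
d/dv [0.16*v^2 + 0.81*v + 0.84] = 0.32*v + 0.81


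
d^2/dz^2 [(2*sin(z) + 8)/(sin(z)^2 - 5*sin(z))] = 2*(-sin(z)^2 - 21*sin(z) + 62 - 76/sin(z) - 120/sin(z)^2 + 200/sin(z)^3)/(sin(z) - 5)^3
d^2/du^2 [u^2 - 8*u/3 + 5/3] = 2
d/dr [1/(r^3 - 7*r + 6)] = (7 - 3*r^2)/(r^3 - 7*r + 6)^2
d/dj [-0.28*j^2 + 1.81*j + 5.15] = 1.81 - 0.56*j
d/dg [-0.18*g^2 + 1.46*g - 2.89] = 1.46 - 0.36*g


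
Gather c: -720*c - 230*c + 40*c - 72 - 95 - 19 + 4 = -910*c - 182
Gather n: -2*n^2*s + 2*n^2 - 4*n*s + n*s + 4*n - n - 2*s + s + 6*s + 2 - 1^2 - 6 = n^2*(2 - 2*s) + n*(3 - 3*s) + 5*s - 5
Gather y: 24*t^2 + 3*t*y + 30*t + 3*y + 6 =24*t^2 + 30*t + y*(3*t + 3) + 6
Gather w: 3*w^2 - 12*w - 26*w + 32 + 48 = 3*w^2 - 38*w + 80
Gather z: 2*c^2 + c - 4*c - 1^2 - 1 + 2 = 2*c^2 - 3*c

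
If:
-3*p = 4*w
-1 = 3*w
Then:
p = 4/9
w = -1/3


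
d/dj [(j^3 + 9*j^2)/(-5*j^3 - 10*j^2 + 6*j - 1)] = j*(35*j^3 + 12*j^2 + 51*j - 18)/(25*j^6 + 100*j^5 + 40*j^4 - 110*j^3 + 56*j^2 - 12*j + 1)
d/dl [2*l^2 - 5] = 4*l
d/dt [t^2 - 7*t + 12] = 2*t - 7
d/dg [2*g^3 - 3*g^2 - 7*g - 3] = 6*g^2 - 6*g - 7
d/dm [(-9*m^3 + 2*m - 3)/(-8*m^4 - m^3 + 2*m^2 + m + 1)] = (-72*m^6 + 30*m^4 - 110*m^3 - 40*m^2 + 12*m + 5)/(64*m^8 + 16*m^7 - 31*m^6 - 20*m^5 - 14*m^4 + 2*m^3 + 5*m^2 + 2*m + 1)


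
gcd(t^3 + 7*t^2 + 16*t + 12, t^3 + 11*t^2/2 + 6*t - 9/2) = t + 3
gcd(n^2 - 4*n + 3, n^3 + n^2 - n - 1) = n - 1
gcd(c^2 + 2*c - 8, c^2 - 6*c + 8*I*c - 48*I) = 1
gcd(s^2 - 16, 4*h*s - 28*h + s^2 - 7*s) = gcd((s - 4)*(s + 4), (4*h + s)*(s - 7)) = 1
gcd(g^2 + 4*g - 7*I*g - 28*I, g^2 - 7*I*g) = g - 7*I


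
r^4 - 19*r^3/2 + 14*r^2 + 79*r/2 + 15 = (r - 6)*(r - 5)*(r + 1/2)*(r + 1)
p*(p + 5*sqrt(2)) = p^2 + 5*sqrt(2)*p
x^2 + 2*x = x*(x + 2)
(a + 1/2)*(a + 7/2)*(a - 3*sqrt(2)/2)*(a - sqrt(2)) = a^4 - 5*sqrt(2)*a^3/2 + 4*a^3 - 10*sqrt(2)*a^2 + 19*a^2/4 - 35*sqrt(2)*a/8 + 12*a + 21/4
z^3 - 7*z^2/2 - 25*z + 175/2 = (z - 5)*(z - 7/2)*(z + 5)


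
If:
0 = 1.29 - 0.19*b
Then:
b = 6.79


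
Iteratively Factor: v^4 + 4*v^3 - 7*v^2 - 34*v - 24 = (v + 4)*(v^3 - 7*v - 6) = (v + 2)*(v + 4)*(v^2 - 2*v - 3) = (v + 1)*(v + 2)*(v + 4)*(v - 3)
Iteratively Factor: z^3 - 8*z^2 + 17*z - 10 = (z - 2)*(z^2 - 6*z + 5) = (z - 5)*(z - 2)*(z - 1)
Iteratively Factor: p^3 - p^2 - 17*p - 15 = (p + 1)*(p^2 - 2*p - 15) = (p + 1)*(p + 3)*(p - 5)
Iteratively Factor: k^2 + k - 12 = (k - 3)*(k + 4)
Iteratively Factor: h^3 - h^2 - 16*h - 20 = (h + 2)*(h^2 - 3*h - 10) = (h - 5)*(h + 2)*(h + 2)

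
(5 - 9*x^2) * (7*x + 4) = -63*x^3 - 36*x^2 + 35*x + 20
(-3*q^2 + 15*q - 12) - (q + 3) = -3*q^2 + 14*q - 15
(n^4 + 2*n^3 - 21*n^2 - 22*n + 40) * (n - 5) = n^5 - 3*n^4 - 31*n^3 + 83*n^2 + 150*n - 200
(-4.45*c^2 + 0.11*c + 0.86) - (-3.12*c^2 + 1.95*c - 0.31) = -1.33*c^2 - 1.84*c + 1.17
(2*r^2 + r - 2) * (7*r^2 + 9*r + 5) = 14*r^4 + 25*r^3 + 5*r^2 - 13*r - 10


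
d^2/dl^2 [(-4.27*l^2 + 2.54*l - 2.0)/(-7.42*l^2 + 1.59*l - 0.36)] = (-178.9333*l^3 + 592.240656*l^2 - 100.864512*l - 2.373408)/(408.518488*l^6 - 262.619028*l^5 + 115.736418*l^4 - 29.502927*l^3 + 5.615244*l^2 - 0.618192*l + 0.046656)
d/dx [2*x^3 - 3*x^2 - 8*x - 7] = 6*x^2 - 6*x - 8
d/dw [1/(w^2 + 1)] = -2*w/(w^2 + 1)^2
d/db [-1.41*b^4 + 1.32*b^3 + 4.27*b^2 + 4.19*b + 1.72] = -5.64*b^3 + 3.96*b^2 + 8.54*b + 4.19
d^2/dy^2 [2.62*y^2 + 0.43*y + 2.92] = 5.24000000000000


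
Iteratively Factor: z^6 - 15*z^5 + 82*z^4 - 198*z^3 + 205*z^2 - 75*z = (z - 1)*(z^5 - 14*z^4 + 68*z^3 - 130*z^2 + 75*z) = (z - 5)*(z - 1)*(z^4 - 9*z^3 + 23*z^2 - 15*z) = (z - 5)*(z - 3)*(z - 1)*(z^3 - 6*z^2 + 5*z) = z*(z - 5)*(z - 3)*(z - 1)*(z^2 - 6*z + 5) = z*(z - 5)*(z - 3)*(z - 1)^2*(z - 5)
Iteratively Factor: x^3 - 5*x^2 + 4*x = (x - 4)*(x^2 - x) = x*(x - 4)*(x - 1)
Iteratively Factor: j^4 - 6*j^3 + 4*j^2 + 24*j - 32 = (j - 2)*(j^3 - 4*j^2 - 4*j + 16) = (j - 4)*(j - 2)*(j^2 - 4) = (j - 4)*(j - 2)*(j + 2)*(j - 2)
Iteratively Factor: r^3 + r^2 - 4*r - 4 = (r - 2)*(r^2 + 3*r + 2) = (r - 2)*(r + 1)*(r + 2)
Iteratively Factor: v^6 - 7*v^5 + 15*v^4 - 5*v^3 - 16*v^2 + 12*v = (v - 2)*(v^5 - 5*v^4 + 5*v^3 + 5*v^2 - 6*v) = v*(v - 2)*(v^4 - 5*v^3 + 5*v^2 + 5*v - 6) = v*(v - 2)^2*(v^3 - 3*v^2 - v + 3) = v*(v - 3)*(v - 2)^2*(v^2 - 1) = v*(v - 3)*(v - 2)^2*(v + 1)*(v - 1)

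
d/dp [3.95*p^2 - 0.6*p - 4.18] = 7.9*p - 0.6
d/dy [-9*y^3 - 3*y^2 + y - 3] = -27*y^2 - 6*y + 1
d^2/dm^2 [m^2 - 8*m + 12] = 2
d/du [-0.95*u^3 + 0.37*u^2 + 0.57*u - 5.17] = -2.85*u^2 + 0.74*u + 0.57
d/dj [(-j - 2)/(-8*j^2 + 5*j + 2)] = (8*j^2 - 5*j - (j + 2)*(16*j - 5) - 2)/(-8*j^2 + 5*j + 2)^2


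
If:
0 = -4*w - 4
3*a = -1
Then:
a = -1/3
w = -1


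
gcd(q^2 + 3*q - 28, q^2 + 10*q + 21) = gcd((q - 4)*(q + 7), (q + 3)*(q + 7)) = q + 7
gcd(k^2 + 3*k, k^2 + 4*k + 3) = k + 3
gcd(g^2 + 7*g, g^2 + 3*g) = g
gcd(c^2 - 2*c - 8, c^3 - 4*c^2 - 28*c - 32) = c + 2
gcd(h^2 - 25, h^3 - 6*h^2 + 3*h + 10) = h - 5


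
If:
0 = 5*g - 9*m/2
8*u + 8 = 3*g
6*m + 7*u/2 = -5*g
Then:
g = 24/89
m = 80/267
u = -80/89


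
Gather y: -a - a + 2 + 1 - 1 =2 - 2*a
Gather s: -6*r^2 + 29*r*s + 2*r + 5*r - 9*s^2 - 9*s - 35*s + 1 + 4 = -6*r^2 + 7*r - 9*s^2 + s*(29*r - 44) + 5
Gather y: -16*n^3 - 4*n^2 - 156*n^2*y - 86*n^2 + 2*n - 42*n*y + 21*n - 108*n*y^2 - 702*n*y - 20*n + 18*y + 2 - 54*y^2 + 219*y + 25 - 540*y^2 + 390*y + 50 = -16*n^3 - 90*n^2 + 3*n + y^2*(-108*n - 594) + y*(-156*n^2 - 744*n + 627) + 77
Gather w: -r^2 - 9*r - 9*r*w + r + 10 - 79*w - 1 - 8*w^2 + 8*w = -r^2 - 8*r - 8*w^2 + w*(-9*r - 71) + 9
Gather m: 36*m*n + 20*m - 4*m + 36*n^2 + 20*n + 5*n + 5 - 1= m*(36*n + 16) + 36*n^2 + 25*n + 4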